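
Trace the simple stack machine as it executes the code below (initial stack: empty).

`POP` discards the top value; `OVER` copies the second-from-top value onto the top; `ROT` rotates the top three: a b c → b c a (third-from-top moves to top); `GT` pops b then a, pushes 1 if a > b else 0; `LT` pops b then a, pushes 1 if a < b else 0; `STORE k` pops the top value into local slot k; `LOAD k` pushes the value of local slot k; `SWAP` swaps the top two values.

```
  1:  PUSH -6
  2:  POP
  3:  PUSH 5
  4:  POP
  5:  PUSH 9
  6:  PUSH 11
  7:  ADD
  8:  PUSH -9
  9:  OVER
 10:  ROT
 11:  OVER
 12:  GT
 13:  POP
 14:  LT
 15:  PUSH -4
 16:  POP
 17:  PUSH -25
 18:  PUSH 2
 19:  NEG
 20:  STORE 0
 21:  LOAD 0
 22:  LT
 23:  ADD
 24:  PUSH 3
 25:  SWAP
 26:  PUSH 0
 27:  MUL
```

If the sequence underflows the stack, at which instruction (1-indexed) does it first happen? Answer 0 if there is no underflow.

PUSH -6   [-6]
POP       []
PUSH 5    [5]
POP       []
PUSH 9    [9]
PUSH 11   [9, 11]
ADD       [20]
PUSH -9   [20, -9]
OVER      [20, -9, 20]
ROT       [-9, 20, 20]
OVER      [-9, 20, 20, 20]
GT        [-9, 20, 0]
POP       [-9, 20]
LT        [1]
PUSH -4   [1, -4]
POP       [1]
PUSH -25  [1, -25]
PUSH 2    [1, -25, 2]
NEG       [1, -25, -2]
STORE 0   [1, -25]
LOAD 0    [1, -25, -2]
LT        [1, 1]
ADD       [2]
PUSH 3    [2, 3]
SWAP      [3, 2]
PUSH 0    [3, 2, 0]
MUL       [3, 0]

0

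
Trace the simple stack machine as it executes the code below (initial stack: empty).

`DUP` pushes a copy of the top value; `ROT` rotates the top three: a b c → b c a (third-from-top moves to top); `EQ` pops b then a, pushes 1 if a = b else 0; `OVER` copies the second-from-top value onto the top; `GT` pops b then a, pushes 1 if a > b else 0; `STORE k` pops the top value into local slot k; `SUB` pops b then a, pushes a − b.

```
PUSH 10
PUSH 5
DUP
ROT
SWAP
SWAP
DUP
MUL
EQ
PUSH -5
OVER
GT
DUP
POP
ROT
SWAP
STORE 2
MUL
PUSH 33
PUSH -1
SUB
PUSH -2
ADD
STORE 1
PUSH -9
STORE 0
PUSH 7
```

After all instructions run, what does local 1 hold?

32

PUSH 10 -> [10]
PUSH 5  -> [10, 5]
DUP     -> [10, 5, 5]
ROT     -> [5, 5, 10]
SWAP    -> [5, 10, 5]
SWAP    -> [5, 5, 10]
DUP     -> [5, 5, 10, 10]
MUL     -> [5, 5, 100]
EQ      -> [5, 0]
PUSH -5 -> [5, 0, -5]
OVER    -> [5, 0, -5, 0]
GT      -> [5, 0, 0]
DUP     -> [5, 0, 0, 0]
POP     -> [5, 0, 0]
ROT     -> [0, 0, 5]
SWAP    -> [0, 5, 0]
STORE 2 -> [0, 5]
MUL     -> [0]
PUSH 33 -> [0, 33]
PUSH -1 -> [0, 33, -1]
SUB     -> [0, 34]
PUSH -2 -> [0, 34, -2]
ADD     -> [0, 32]
STORE 1 -> [0]
PUSH -9 -> [0, -9]
STORE 0 -> [0]
PUSH 7  -> [0, 7]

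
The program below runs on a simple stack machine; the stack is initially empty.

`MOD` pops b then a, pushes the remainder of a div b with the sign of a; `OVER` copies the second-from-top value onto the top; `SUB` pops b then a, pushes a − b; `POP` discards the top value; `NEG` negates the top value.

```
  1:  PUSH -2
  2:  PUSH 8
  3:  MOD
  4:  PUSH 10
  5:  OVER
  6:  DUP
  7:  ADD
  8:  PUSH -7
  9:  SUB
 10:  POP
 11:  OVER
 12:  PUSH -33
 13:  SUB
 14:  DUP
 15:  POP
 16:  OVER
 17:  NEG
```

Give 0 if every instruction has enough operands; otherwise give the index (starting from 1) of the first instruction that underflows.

0

PUSH -2  → [-2]
PUSH 8   → [-2, 8]
MOD      → [-2]
PUSH 10  → [-2, 10]
OVER     → [-2, 10, -2]
DUP      → [-2, 10, -2, -2]
ADD      → [-2, 10, -4]
PUSH -7  → [-2, 10, -4, -7]
SUB      → [-2, 10, 3]
POP      → [-2, 10]
OVER     → [-2, 10, -2]
PUSH -33 → [-2, 10, -2, -33]
SUB      → [-2, 10, 31]
DUP      → [-2, 10, 31, 31]
POP      → [-2, 10, 31]
OVER     → [-2, 10, 31, 10]
NEG      → [-2, 10, 31, -10]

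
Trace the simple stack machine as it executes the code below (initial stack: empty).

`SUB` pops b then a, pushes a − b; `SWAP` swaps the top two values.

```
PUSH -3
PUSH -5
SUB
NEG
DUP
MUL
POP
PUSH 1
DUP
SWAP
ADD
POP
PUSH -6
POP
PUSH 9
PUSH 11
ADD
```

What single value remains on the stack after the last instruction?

PUSH -3 : -3
PUSH -5 : -3 -5
SUB     : 2
NEG     : -2
DUP     : -2 -2
MUL     : 4
POP     : (empty)
PUSH 1  : 1
DUP     : 1 1
SWAP    : 1 1
ADD     : 2
POP     : (empty)
PUSH -6 : -6
POP     : (empty)
PUSH 9  : 9
PUSH 11 : 9 11
ADD     : 20

20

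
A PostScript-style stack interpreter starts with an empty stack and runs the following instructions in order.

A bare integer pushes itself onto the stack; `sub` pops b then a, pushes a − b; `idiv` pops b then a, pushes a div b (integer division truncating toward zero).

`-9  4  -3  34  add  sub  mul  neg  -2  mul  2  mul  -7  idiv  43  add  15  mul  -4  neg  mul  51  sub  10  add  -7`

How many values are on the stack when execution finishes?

-9    -9
4     -9 4
-3    -9 4 -3
34    -9 4 -3 34
add   -9 4 31
sub   -9 -27
mul   243
neg   -243
-2    -243 -2
mul   486
2     486 2
mul   972
-7    972 -7
idiv  -138
43    -138 43
add   -95
15    -95 15
mul   -1425
-4    -1425 -4
neg   -1425 4
mul   -5700
51    -5700 51
sub   -5751
10    -5751 10
add   -5741
-7    -5741 -7

2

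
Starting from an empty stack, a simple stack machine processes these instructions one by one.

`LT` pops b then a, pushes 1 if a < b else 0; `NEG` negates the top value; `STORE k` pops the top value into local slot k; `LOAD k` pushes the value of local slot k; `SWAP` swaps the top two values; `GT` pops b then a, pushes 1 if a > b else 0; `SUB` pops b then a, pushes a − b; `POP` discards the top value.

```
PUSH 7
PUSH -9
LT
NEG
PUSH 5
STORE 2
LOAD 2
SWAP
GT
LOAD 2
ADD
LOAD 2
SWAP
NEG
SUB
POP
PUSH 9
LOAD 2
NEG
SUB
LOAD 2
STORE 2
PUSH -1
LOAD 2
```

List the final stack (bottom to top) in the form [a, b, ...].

PUSH 7  : 7
PUSH -9 : 7 -9
LT      : 0
NEG     : 0
PUSH 5  : 0 5
STORE 2 : 0
LOAD 2  : 0 5
SWAP    : 5 0
GT      : 1
LOAD 2  : 1 5
ADD     : 6
LOAD 2  : 6 5
SWAP    : 5 6
NEG     : 5 -6
SUB     : 11
POP     : (empty)
PUSH 9  : 9
LOAD 2  : 9 5
NEG     : 9 -5
SUB     : 14
LOAD 2  : 14 5
STORE 2 : 14
PUSH -1 : 14 -1
LOAD 2  : 14 -1 5

[14, -1, 5]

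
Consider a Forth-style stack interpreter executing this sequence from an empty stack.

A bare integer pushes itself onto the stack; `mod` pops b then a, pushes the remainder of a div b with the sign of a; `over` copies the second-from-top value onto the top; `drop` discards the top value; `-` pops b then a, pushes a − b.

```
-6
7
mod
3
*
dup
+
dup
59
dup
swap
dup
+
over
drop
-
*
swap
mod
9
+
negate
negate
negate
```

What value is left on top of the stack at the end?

-9

-6     : -6
7      : -6 7
mod    : -6
3      : -6 3
*      : -18
dup    : -18 -18
+      : -36
dup    : -36 -36
59     : -36 -36 59
dup    : -36 -36 59 59
swap   : -36 -36 59 59
dup    : -36 -36 59 59 59
+      : -36 -36 59 118
over   : -36 -36 59 118 59
drop   : -36 -36 59 118
-      : -36 -36 -59
*      : -36 2124
swap   : 2124 -36
mod    : 0
9      : 0 9
+      : 9
negate : -9
negate : 9
negate : -9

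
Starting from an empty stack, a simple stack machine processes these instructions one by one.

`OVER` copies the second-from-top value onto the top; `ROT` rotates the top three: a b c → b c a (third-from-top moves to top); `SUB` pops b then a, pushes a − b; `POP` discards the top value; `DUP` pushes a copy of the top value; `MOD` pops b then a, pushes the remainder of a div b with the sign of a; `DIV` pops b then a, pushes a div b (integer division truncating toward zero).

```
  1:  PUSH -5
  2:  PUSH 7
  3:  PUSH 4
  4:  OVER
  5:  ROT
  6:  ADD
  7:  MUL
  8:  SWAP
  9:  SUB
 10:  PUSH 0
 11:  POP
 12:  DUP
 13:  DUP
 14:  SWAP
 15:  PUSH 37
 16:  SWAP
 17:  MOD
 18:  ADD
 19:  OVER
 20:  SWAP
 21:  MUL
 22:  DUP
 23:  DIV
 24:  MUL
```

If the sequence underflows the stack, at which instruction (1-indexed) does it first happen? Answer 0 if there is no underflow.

PUSH -5 -> -5
PUSH 7  -> -5 7
PUSH 4  -> -5 7 4
OVER    -> -5 7 4 7
ROT     -> -5 4 7 7
ADD     -> -5 4 14
MUL     -> -5 56
SWAP    -> 56 -5
SUB     -> 61
PUSH 0  -> 61 0
POP     -> 61
DUP     -> 61 61
DUP     -> 61 61 61
SWAP    -> 61 61 61
PUSH 37 -> 61 61 61 37
SWAP    -> 61 61 37 61
MOD     -> 61 61 37
ADD     -> 61 98
OVER    -> 61 98 61
SWAP    -> 61 61 98
MUL     -> 61 5978
DUP     -> 61 5978 5978
DIV     -> 61 1
MUL     -> 61

0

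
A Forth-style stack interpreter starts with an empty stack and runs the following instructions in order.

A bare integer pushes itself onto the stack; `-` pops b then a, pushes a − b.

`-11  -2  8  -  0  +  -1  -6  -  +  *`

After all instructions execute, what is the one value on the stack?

-11  [-11]
-2   [-11, -2]
8    [-11, -2, 8]
-    [-11, -10]
0    [-11, -10, 0]
+    [-11, -10]
-1   [-11, -10, -1]
-6   [-11, -10, -1, -6]
-    [-11, -10, 5]
+    [-11, -5]
*    [55]

55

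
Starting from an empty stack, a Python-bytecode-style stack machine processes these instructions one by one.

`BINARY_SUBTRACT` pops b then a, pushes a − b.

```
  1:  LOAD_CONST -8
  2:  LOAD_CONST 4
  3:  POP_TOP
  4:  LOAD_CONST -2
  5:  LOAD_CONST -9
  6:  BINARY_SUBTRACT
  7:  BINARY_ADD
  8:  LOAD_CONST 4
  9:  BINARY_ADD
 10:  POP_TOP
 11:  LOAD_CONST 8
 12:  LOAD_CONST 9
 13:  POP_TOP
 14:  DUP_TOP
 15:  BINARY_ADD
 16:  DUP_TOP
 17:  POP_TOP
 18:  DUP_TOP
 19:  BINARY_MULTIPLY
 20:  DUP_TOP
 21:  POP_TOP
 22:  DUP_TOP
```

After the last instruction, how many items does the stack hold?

LOAD_CONST -8    [-8]
LOAD_CONST 4     [-8, 4]
POP_TOP          [-8]
LOAD_CONST -2    [-8, -2]
LOAD_CONST -9    [-8, -2, -9]
BINARY_SUBTRACT  [-8, 7]
BINARY_ADD       [-1]
LOAD_CONST 4     [-1, 4]
BINARY_ADD       [3]
POP_TOP          []
LOAD_CONST 8     [8]
LOAD_CONST 9     [8, 9]
POP_TOP          [8]
DUP_TOP          [8, 8]
BINARY_ADD       [16]
DUP_TOP          [16, 16]
POP_TOP          [16]
DUP_TOP          [16, 16]
BINARY_MULTIPLY  [256]
DUP_TOP          [256, 256]
POP_TOP          [256]
DUP_TOP          [256, 256]

2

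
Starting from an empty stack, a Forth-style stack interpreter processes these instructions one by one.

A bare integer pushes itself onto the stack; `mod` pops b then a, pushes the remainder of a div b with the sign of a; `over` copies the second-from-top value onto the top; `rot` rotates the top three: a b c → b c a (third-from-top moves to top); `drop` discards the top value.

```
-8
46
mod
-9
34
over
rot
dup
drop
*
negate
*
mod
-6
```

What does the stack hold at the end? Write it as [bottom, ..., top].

-8     : [-8]
46     : [-8, 46]
mod    : [-8]
-9     : [-8, -9]
34     : [-8, -9, 34]
over   : [-8, -9, 34, -9]
rot    : [-8, 34, -9, -9]
dup    : [-8, 34, -9, -9, -9]
drop   : [-8, 34, -9, -9]
*      : [-8, 34, 81]
negate : [-8, 34, -81]
*      : [-8, -2754]
mod    : [-8]
-6     : [-8, -6]

[-8, -6]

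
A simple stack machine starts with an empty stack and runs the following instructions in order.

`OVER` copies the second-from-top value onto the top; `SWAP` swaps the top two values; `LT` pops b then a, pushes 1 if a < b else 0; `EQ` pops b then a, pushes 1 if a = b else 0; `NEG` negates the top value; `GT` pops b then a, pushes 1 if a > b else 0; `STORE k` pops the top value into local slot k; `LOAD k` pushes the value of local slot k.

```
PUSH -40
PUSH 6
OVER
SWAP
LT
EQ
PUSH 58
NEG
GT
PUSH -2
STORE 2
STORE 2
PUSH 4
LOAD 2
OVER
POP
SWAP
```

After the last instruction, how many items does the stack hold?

2

PUSH -40 : -40
PUSH 6   : -40 6
OVER     : -40 6 -40
SWAP     : -40 -40 6
LT       : -40 1
EQ       : 0
PUSH 58  : 0 58
NEG      : 0 -58
GT       : 1
PUSH -2  : 1 -2
STORE 2  : 1
STORE 2  : (empty)
PUSH 4   : 4
LOAD 2   : 4 1
OVER     : 4 1 4
POP      : 4 1
SWAP     : 1 4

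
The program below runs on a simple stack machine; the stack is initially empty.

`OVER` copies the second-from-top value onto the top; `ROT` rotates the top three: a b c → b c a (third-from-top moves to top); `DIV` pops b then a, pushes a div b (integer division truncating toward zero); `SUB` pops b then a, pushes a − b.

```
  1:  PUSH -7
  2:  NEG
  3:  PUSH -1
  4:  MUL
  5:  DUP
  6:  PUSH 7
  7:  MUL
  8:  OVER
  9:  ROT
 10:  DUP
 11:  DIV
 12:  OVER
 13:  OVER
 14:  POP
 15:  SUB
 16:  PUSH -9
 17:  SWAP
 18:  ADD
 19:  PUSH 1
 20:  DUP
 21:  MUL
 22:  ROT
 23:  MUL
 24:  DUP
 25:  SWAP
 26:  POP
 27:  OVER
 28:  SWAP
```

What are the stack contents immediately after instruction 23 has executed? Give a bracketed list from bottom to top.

[-49, -1, -7]

PUSH -7 : [-7]
NEG     : [7]
PUSH -1 : [7, -1]
MUL     : [-7]
DUP     : [-7, -7]
PUSH 7  : [-7, -7, 7]
MUL     : [-7, -49]
OVER    : [-7, -49, -7]
ROT     : [-49, -7, -7]
DUP     : [-49, -7, -7, -7]
DIV     : [-49, -7, 1]
OVER    : [-49, -7, 1, -7]
OVER    : [-49, -7, 1, -7, 1]
POP     : [-49, -7, 1, -7]
SUB     : [-49, -7, 8]
PUSH -9 : [-49, -7, 8, -9]
SWAP    : [-49, -7, -9, 8]
ADD     : [-49, -7, -1]
PUSH 1  : [-49, -7, -1, 1]
DUP     : [-49, -7, -1, 1, 1]
MUL     : [-49, -7, -1, 1]
ROT     : [-49, -1, 1, -7]
MUL     : [-49, -1, -7]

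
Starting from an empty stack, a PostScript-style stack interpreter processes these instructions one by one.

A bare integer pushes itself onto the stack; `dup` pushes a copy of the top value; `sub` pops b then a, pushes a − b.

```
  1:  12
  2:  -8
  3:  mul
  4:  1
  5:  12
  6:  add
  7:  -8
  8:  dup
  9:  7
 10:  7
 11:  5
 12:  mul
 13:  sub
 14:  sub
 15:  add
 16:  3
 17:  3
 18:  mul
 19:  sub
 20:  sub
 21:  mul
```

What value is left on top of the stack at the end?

-960

12  → [12]
-8  → [12, -8]
mul → [-96]
1   → [-96, 1]
12  → [-96, 1, 12]
add → [-96, 13]
-8  → [-96, 13, -8]
dup → [-96, 13, -8, -8]
7   → [-96, 13, -8, -8, 7]
7   → [-96, 13, -8, -8, 7, 7]
5   → [-96, 13, -8, -8, 7, 7, 5]
mul → [-96, 13, -8, -8, 7, 35]
sub → [-96, 13, -8, -8, -28]
sub → [-96, 13, -8, 20]
add → [-96, 13, 12]
3   → [-96, 13, 12, 3]
3   → [-96, 13, 12, 3, 3]
mul → [-96, 13, 12, 9]
sub → [-96, 13, 3]
sub → [-96, 10]
mul → [-960]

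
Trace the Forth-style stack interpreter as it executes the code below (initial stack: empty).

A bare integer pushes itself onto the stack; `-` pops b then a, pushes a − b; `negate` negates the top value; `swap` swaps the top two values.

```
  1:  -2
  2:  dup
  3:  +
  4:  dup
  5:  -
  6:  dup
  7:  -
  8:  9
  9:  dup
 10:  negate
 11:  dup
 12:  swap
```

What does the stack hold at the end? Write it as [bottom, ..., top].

[0, 9, -9, -9]

-2     -> -2
dup    -> -2 -2
+      -> -4
dup    -> -4 -4
-      -> 0
dup    -> 0 0
-      -> 0
9      -> 0 9
dup    -> 0 9 9
negate -> 0 9 -9
dup    -> 0 9 -9 -9
swap   -> 0 9 -9 -9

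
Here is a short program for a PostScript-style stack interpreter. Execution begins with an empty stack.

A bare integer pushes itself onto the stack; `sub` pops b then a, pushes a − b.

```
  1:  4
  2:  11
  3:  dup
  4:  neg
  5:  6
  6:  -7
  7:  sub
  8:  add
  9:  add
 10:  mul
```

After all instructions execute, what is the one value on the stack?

4   : 4
11  : 4 11
dup : 4 11 11
neg : 4 11 -11
6   : 4 11 -11 6
-7  : 4 11 -11 6 -7
sub : 4 11 -11 13
add : 4 11 2
add : 4 13
mul : 52

52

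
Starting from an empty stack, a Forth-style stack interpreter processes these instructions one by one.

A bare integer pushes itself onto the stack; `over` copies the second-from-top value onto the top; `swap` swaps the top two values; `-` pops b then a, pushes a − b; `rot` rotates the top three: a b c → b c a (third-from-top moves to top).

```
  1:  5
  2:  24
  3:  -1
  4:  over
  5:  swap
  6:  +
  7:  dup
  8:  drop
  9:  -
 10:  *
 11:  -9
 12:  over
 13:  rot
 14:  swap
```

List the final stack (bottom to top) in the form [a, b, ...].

5    -> [5]
24   -> [5, 24]
-1   -> [5, 24, -1]
over -> [5, 24, -1, 24]
swap -> [5, 24, 24, -1]
+    -> [5, 24, 23]
dup  -> [5, 24, 23, 23]
drop -> [5, 24, 23]
-    -> [5, 1]
*    -> [5]
-9   -> [5, -9]
over -> [5, -9, 5]
rot  -> [-9, 5, 5]
swap -> [-9, 5, 5]

[-9, 5, 5]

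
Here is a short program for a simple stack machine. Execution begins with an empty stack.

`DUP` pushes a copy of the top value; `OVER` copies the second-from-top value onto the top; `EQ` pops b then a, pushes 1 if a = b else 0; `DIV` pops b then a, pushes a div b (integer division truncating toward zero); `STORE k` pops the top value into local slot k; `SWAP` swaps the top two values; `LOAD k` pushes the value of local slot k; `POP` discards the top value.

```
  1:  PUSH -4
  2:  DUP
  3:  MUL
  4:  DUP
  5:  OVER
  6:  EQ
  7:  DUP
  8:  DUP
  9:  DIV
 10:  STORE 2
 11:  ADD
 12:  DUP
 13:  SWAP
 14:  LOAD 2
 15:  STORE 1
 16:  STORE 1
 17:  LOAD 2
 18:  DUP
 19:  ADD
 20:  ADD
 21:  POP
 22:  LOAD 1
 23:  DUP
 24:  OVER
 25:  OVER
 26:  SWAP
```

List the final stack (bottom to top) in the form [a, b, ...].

[17, 17, 17, 17]

PUSH -4  [-4]
DUP      [-4, -4]
MUL      [16]
DUP      [16, 16]
OVER     [16, 16, 16]
EQ       [16, 1]
DUP      [16, 1, 1]
DUP      [16, 1, 1, 1]
DIV      [16, 1, 1]
STORE 2  [16, 1]
ADD      [17]
DUP      [17, 17]
SWAP     [17, 17]
LOAD 2   [17, 17, 1]
STORE 1  [17, 17]
STORE 1  [17]
LOAD 2   [17, 1]
DUP      [17, 1, 1]
ADD      [17, 2]
ADD      [19]
POP      []
LOAD 1   [17]
DUP      [17, 17]
OVER     [17, 17, 17]
OVER     [17, 17, 17, 17]
SWAP     [17, 17, 17, 17]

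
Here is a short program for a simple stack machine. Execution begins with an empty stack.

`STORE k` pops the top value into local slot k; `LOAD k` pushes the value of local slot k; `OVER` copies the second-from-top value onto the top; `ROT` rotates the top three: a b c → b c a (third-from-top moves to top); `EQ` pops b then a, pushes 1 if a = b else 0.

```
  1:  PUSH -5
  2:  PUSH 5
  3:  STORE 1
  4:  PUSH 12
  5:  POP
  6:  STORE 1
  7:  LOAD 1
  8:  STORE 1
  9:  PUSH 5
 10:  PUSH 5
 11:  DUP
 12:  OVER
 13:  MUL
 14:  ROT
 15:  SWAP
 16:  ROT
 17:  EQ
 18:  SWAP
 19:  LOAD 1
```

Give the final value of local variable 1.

-5

PUSH -5 : -5
PUSH 5  : -5 5
STORE 1 : -5
PUSH 12 : -5 12
POP     : -5
STORE 1 : (empty)
LOAD 1  : -5
STORE 1 : (empty)
PUSH 5  : 5
PUSH 5  : 5 5
DUP     : 5 5 5
OVER    : 5 5 5 5
MUL     : 5 5 25
ROT     : 5 25 5
SWAP    : 5 5 25
ROT     : 5 25 5
EQ      : 5 0
SWAP    : 0 5
LOAD 1  : 0 5 -5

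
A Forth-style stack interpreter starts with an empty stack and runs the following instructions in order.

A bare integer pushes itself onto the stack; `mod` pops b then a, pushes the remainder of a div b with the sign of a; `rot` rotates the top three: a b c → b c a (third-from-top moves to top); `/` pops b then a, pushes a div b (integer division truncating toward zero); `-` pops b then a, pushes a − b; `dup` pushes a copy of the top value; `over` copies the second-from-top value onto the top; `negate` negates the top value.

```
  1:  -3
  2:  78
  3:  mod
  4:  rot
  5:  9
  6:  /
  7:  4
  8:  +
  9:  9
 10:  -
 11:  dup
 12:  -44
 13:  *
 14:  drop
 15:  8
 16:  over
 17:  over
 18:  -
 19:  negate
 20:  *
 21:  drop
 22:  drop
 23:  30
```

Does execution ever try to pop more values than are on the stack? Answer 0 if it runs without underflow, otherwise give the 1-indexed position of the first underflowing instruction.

4

-3  → [-3]
78  → [-3, 78]
mod → [-3]
rot  — needs 3 operands, stack has 1 → underflow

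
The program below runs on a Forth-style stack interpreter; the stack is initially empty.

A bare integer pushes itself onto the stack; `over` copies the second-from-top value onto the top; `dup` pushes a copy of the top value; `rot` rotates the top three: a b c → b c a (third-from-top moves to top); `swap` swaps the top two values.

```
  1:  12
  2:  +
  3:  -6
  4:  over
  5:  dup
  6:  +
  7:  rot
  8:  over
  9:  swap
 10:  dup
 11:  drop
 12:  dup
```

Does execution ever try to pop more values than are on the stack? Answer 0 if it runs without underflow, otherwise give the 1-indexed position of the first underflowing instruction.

12 -> 12
+  — needs 2 operands, stack has 1 → underflow

2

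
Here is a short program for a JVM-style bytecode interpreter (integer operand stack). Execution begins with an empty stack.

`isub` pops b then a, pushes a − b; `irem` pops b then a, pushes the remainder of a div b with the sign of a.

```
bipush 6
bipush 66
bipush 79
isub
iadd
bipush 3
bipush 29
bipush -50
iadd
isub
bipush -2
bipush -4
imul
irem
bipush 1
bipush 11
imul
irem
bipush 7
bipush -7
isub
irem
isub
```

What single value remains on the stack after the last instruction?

bipush 6   → 6
bipush 66  → 6 66
bipush 79  → 6 66 79
isub       → 6 -13
iadd       → -7
bipush 3   → -7 3
bipush 29  → -7 3 29
bipush -50 → -7 3 29 -50
iadd       → -7 3 -21
isub       → -7 24
bipush -2  → -7 24 -2
bipush -4  → -7 24 -2 -4
imul       → -7 24 8
irem       → -7 0
bipush 1   → -7 0 1
bipush 11  → -7 0 1 11
imul       → -7 0 11
irem       → -7 0
bipush 7   → -7 0 7
bipush -7  → -7 0 7 -7
isub       → -7 0 14
irem       → -7 0
isub       → -7

-7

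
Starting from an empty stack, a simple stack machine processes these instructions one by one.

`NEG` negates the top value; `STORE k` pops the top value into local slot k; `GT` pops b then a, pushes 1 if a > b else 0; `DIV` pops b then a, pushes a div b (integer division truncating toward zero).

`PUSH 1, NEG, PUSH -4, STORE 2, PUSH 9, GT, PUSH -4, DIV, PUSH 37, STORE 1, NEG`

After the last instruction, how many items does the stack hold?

1

PUSH 1  -> 1
NEG     -> -1
PUSH -4 -> -1 -4
STORE 2 -> -1
PUSH 9  -> -1 9
GT      -> 0
PUSH -4 -> 0 -4
DIV     -> 0
PUSH 37 -> 0 37
STORE 1 -> 0
NEG     -> 0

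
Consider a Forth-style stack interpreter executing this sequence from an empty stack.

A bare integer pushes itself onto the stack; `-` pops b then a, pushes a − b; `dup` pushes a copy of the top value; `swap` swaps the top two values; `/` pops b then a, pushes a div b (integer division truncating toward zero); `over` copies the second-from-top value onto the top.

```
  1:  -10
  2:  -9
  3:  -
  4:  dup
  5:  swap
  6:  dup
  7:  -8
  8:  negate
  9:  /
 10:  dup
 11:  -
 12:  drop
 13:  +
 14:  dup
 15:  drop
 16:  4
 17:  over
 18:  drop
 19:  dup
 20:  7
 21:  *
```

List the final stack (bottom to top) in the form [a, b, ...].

-10    : [-10]
-9     : [-10, -9]
-      : [-1]
dup    : [-1, -1]
swap   : [-1, -1]
dup    : [-1, -1, -1]
-8     : [-1, -1, -1, -8]
negate : [-1, -1, -1, 8]
/      : [-1, -1, 0]
dup    : [-1, -1, 0, 0]
-      : [-1, -1, 0]
drop   : [-1, -1]
+      : [-2]
dup    : [-2, -2]
drop   : [-2]
4      : [-2, 4]
over   : [-2, 4, -2]
drop   : [-2, 4]
dup    : [-2, 4, 4]
7      : [-2, 4, 4, 7]
*      : [-2, 4, 28]

[-2, 4, 28]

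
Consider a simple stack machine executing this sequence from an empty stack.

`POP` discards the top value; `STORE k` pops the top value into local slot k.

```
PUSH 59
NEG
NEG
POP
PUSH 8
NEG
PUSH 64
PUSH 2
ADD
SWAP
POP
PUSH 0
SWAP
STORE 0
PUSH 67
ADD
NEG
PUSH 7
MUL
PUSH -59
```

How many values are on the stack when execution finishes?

2

PUSH 59   59
NEG       -59
NEG       59
POP       (empty)
PUSH 8    8
NEG       -8
PUSH 64   -8 64
PUSH 2    -8 64 2
ADD       -8 66
SWAP      66 -8
POP       66
PUSH 0    66 0
SWAP      0 66
STORE 0   0
PUSH 67   0 67
ADD       67
NEG       -67
PUSH 7    -67 7
MUL       -469
PUSH -59  -469 -59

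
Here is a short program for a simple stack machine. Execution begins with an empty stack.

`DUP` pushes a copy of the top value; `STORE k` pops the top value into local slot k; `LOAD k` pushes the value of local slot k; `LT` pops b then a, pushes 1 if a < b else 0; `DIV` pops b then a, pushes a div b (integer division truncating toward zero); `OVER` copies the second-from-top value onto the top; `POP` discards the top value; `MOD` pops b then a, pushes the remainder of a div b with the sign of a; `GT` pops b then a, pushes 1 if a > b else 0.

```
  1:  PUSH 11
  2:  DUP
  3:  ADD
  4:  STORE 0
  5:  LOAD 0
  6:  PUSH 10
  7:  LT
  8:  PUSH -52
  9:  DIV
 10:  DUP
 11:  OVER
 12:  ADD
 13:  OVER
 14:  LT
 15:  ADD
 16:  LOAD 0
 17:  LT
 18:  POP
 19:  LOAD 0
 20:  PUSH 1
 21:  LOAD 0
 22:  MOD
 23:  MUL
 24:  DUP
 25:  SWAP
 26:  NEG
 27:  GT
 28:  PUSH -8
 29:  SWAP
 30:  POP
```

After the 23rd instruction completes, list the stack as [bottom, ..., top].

PUSH 11  : [11]
DUP      : [11, 11]
ADD      : [22]
STORE 0  : []
LOAD 0   : [22]
PUSH 10  : [22, 10]
LT       : [0]
PUSH -52 : [0, -52]
DIV      : [0]
DUP      : [0, 0]
OVER     : [0, 0, 0]
ADD      : [0, 0]
OVER     : [0, 0, 0]
LT       : [0, 0]
ADD      : [0]
LOAD 0   : [0, 22]
LT       : [1]
POP      : []
LOAD 0   : [22]
PUSH 1   : [22, 1]
LOAD 0   : [22, 1, 22]
MOD      : [22, 1]
MUL      : [22]

[22]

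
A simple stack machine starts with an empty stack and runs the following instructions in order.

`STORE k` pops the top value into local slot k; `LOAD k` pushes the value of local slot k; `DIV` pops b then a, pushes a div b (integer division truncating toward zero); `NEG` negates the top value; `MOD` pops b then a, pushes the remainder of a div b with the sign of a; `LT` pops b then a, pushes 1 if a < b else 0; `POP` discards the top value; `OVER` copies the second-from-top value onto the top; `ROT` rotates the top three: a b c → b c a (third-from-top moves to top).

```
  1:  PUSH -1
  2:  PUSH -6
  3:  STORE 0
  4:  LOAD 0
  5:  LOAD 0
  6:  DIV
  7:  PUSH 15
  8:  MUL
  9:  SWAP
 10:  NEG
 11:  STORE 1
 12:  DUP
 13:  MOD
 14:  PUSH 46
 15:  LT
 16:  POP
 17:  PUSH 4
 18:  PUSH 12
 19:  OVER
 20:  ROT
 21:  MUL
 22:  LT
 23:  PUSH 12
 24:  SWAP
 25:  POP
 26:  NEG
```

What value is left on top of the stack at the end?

PUSH -1 -> -1
PUSH -6 -> -1 -6
STORE 0 -> -1
LOAD 0  -> -1 -6
LOAD 0  -> -1 -6 -6
DIV     -> -1 1
PUSH 15 -> -1 1 15
MUL     -> -1 15
SWAP    -> 15 -1
NEG     -> 15 1
STORE 1 -> 15
DUP     -> 15 15
MOD     -> 0
PUSH 46 -> 0 46
LT      -> 1
POP     -> (empty)
PUSH 4  -> 4
PUSH 12 -> 4 12
OVER    -> 4 12 4
ROT     -> 12 4 4
MUL     -> 12 16
LT      -> 1
PUSH 12 -> 1 12
SWAP    -> 12 1
POP     -> 12
NEG     -> -12

-12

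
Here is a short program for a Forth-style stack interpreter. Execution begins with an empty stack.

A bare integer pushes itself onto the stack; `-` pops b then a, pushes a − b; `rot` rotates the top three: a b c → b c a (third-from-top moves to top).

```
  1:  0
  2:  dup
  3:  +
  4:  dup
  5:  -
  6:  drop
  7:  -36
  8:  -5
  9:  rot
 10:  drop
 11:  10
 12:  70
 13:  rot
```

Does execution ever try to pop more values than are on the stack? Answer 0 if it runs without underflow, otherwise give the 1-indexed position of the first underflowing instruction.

9

0    : 0
dup  : 0 0
+    : 0
dup  : 0 0
-    : 0
drop : (empty)
-36  : -36
-5   : -36 -5
rot  — needs 3 operands, stack has 2 → underflow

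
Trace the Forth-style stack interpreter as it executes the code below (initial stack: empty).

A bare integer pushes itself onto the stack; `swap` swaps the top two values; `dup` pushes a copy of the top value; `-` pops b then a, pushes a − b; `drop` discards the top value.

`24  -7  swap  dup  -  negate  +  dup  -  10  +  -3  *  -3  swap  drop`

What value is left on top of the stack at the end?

-3

24      [24]
-7      [24, -7]
swap    [-7, 24]
dup     [-7, 24, 24]
-       [-7, 0]
negate  [-7, 0]
+       [-7]
dup     [-7, -7]
-       [0]
10      [0, 10]
+       [10]
-3      [10, -3]
*       [-30]
-3      [-30, -3]
swap    [-3, -30]
drop    [-3]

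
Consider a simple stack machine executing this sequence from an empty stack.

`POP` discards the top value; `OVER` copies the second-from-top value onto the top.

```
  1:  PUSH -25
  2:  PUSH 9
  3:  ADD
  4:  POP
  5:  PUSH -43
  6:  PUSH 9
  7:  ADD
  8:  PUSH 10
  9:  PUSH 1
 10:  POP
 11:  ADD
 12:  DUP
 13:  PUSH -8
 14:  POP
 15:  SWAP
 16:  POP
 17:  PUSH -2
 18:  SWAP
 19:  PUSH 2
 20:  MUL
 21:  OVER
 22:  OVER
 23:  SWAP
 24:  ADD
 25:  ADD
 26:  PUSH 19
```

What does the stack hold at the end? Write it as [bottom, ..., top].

[-2, -98, 19]

PUSH -25 → -25
PUSH 9   → -25 9
ADD      → -16
POP      → (empty)
PUSH -43 → -43
PUSH 9   → -43 9
ADD      → -34
PUSH 10  → -34 10
PUSH 1   → -34 10 1
POP      → -34 10
ADD      → -24
DUP      → -24 -24
PUSH -8  → -24 -24 -8
POP      → -24 -24
SWAP     → -24 -24
POP      → -24
PUSH -2  → -24 -2
SWAP     → -2 -24
PUSH 2   → -2 -24 2
MUL      → -2 -48
OVER     → -2 -48 -2
OVER     → -2 -48 -2 -48
SWAP     → -2 -48 -48 -2
ADD      → -2 -48 -50
ADD      → -2 -98
PUSH 19  → -2 -98 19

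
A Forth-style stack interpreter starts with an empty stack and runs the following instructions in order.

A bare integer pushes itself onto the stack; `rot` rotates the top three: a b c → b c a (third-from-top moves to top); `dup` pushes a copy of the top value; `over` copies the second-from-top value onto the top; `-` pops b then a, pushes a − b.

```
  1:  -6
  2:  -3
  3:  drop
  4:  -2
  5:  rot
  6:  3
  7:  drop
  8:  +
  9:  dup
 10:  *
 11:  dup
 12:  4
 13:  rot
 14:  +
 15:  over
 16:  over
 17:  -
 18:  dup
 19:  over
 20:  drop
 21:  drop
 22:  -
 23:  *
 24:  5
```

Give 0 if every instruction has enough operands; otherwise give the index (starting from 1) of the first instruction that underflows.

5

-6   → [-6]
-3   → [-6, -3]
drop → [-6]
-2   → [-6, -2]
rot  — needs 3 operands, stack has 2 → underflow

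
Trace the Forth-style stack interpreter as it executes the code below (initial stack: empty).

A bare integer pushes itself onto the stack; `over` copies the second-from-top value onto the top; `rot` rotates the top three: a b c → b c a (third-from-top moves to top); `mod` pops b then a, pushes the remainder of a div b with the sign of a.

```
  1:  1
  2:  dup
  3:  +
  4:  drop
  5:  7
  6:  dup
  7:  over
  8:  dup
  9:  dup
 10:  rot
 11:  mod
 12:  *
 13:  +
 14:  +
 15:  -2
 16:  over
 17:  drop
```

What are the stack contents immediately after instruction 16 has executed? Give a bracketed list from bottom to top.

[14, -2, 14]

1    : 1
dup  : 1 1
+    : 2
drop : (empty)
7    : 7
dup  : 7 7
over : 7 7 7
dup  : 7 7 7 7
dup  : 7 7 7 7 7
rot  : 7 7 7 7 7
mod  : 7 7 7 0
*    : 7 7 0
+    : 7 7
+    : 14
-2   : 14 -2
over : 14 -2 14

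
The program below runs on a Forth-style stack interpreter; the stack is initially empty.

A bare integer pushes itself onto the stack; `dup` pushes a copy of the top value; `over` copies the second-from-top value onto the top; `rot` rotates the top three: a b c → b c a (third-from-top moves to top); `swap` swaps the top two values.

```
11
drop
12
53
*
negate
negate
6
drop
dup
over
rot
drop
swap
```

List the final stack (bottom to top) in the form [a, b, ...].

11     -> 11
drop   -> (empty)
12     -> 12
53     -> 12 53
*      -> 636
negate -> -636
negate -> 636
6      -> 636 6
drop   -> 636
dup    -> 636 636
over   -> 636 636 636
rot    -> 636 636 636
drop   -> 636 636
swap   -> 636 636

[636, 636]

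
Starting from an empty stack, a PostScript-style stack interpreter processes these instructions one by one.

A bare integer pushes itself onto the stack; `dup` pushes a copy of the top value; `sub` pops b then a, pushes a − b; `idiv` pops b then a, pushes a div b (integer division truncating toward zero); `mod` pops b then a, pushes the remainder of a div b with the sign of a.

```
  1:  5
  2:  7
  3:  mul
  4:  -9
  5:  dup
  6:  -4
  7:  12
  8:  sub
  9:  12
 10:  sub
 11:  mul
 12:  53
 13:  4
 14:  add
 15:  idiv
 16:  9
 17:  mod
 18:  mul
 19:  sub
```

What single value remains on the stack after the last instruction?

5    → 5
7    → 5 7
mul  → 35
-9   → 35 -9
dup  → 35 -9 -9
-4   → 35 -9 -9 -4
12   → 35 -9 -9 -4 12
sub  → 35 -9 -9 -16
12   → 35 -9 -9 -16 12
sub  → 35 -9 -9 -28
mul  → 35 -9 252
53   → 35 -9 252 53
4    → 35 -9 252 53 4
add  → 35 -9 252 57
idiv → 35 -9 4
9    → 35 -9 4 9
mod  → 35 -9 4
mul  → 35 -36
sub  → 71

71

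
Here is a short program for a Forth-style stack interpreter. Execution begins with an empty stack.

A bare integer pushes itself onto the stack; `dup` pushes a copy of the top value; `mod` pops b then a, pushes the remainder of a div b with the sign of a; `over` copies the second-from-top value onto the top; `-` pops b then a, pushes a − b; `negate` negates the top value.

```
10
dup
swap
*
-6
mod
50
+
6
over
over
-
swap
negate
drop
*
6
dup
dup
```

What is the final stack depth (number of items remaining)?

4

10     -> 10
dup    -> 10 10
swap   -> 10 10
*      -> 100
-6     -> 100 -6
mod    -> 4
50     -> 4 50
+      -> 54
6      -> 54 6
over   -> 54 6 54
over   -> 54 6 54 6
-      -> 54 6 48
swap   -> 54 48 6
negate -> 54 48 -6
drop   -> 54 48
*      -> 2592
6      -> 2592 6
dup    -> 2592 6 6
dup    -> 2592 6 6 6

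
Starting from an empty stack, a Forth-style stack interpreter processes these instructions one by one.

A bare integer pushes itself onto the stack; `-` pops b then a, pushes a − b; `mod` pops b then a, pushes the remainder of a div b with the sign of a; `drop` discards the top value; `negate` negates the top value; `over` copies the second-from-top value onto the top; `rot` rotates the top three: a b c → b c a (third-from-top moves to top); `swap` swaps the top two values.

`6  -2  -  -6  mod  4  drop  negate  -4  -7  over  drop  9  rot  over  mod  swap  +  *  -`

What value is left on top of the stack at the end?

33

6      -> 6
-2     -> 6 -2
-      -> 8
-6     -> 8 -6
mod    -> 2
4      -> 2 4
drop   -> 2
negate -> -2
-4     -> -2 -4
-7     -> -2 -4 -7
over   -> -2 -4 -7 -4
drop   -> -2 -4 -7
9      -> -2 -4 -7 9
rot    -> -2 -7 9 -4
over   -> -2 -7 9 -4 9
mod    -> -2 -7 9 -4
swap   -> -2 -7 -4 9
+      -> -2 -7 5
*      -> -2 -35
-      -> 33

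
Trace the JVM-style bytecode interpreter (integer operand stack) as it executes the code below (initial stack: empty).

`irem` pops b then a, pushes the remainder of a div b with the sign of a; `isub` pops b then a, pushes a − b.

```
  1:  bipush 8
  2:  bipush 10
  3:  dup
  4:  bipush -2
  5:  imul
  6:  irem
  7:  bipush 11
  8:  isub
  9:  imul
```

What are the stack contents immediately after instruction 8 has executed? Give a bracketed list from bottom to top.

bipush 8  → [8]
bipush 10 → [8, 10]
dup       → [8, 10, 10]
bipush -2 → [8, 10, 10, -2]
imul      → [8, 10, -20]
irem      → [8, 10]
bipush 11 → [8, 10, 11]
isub      → [8, -1]

[8, -1]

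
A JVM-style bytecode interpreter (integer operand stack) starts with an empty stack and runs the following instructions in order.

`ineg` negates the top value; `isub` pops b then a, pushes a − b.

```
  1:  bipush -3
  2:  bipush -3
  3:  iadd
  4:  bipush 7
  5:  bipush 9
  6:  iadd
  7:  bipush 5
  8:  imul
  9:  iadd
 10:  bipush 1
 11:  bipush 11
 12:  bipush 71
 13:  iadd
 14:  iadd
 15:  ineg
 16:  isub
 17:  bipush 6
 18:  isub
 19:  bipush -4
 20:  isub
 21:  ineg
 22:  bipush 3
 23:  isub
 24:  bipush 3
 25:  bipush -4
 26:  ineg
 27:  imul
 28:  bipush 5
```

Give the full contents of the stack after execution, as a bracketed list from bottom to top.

bipush -3  -3
bipush -3  -3 -3
iadd       -6
bipush 7   -6 7
bipush 9   -6 7 9
iadd       -6 16
bipush 5   -6 16 5
imul       -6 80
iadd       74
bipush 1   74 1
bipush 11  74 1 11
bipush 71  74 1 11 71
iadd       74 1 82
iadd       74 83
ineg       74 -83
isub       157
bipush 6   157 6
isub       151
bipush -4  151 -4
isub       155
ineg       -155
bipush 3   -155 3
isub       -158
bipush 3   -158 3
bipush -4  -158 3 -4
ineg       -158 3 4
imul       -158 12
bipush 5   -158 12 5

[-158, 12, 5]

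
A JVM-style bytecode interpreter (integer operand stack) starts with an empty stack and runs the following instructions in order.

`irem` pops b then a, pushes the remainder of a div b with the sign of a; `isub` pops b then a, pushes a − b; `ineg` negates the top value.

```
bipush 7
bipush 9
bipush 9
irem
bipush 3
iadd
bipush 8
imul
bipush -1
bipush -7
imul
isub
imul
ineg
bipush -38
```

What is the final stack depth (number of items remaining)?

2

bipush 7   -> 7
bipush 9   -> 7 9
bipush 9   -> 7 9 9
irem       -> 7 0
bipush 3   -> 7 0 3
iadd       -> 7 3
bipush 8   -> 7 3 8
imul       -> 7 24
bipush -1  -> 7 24 -1
bipush -7  -> 7 24 -1 -7
imul       -> 7 24 7
isub       -> 7 17
imul       -> 119
ineg       -> -119
bipush -38 -> -119 -38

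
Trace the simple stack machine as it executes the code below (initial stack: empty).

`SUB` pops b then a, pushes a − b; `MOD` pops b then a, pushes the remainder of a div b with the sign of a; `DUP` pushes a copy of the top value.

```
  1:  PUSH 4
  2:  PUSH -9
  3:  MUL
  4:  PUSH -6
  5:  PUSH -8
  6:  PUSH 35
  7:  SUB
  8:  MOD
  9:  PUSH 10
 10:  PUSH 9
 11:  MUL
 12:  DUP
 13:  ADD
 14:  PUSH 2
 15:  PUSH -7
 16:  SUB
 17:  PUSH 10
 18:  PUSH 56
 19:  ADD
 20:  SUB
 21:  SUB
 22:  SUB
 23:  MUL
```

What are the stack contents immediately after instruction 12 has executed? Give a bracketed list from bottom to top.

PUSH 4  -> [4]
PUSH -9 -> [4, -9]
MUL     -> [-36]
PUSH -6 -> [-36, -6]
PUSH -8 -> [-36, -6, -8]
PUSH 35 -> [-36, -6, -8, 35]
SUB     -> [-36, -6, -43]
MOD     -> [-36, -6]
PUSH 10 -> [-36, -6, 10]
PUSH 9  -> [-36, -6, 10, 9]
MUL     -> [-36, -6, 90]
DUP     -> [-36, -6, 90, 90]

[-36, -6, 90, 90]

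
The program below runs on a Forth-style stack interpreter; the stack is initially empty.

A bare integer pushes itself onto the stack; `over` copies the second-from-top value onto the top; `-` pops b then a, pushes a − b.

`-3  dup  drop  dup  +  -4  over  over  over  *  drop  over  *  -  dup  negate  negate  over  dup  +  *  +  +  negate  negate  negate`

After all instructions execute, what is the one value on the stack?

-3      [-3]
dup     [-3, -3]
drop    [-3]
dup     [-3, -3]
+       [-6]
-4      [-6, -4]
over    [-6, -4, -6]
over    [-6, -4, -6, -4]
over    [-6, -4, -6, -4, -6]
*       [-6, -4, -6, 24]
drop    [-6, -4, -6]
over    [-6, -4, -6, -4]
*       [-6, -4, 24]
-       [-6, -28]
dup     [-6, -28, -28]
negate  [-6, -28, 28]
negate  [-6, -28, -28]
over    [-6, -28, -28, -28]
dup     [-6, -28, -28, -28, -28]
+       [-6, -28, -28, -56]
*       [-6, -28, 1568]
+       [-6, 1540]
+       [1534]
negate  [-1534]
negate  [1534]
negate  [-1534]

-1534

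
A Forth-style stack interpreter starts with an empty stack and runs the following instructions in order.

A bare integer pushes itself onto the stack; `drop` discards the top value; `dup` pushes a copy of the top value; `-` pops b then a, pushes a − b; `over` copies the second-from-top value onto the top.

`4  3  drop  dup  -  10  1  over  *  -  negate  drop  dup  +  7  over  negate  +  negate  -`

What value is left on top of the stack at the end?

7

4      → [4]
3      → [4, 3]
drop   → [4]
dup    → [4, 4]
-      → [0]
10     → [0, 10]
1      → [0, 10, 1]
over   → [0, 10, 1, 10]
*      → [0, 10, 10]
-      → [0, 0]
negate → [0, 0]
drop   → [0]
dup    → [0, 0]
+      → [0]
7      → [0, 7]
over   → [0, 7, 0]
negate → [0, 7, 0]
+      → [0, 7]
negate → [0, -7]
-      → [7]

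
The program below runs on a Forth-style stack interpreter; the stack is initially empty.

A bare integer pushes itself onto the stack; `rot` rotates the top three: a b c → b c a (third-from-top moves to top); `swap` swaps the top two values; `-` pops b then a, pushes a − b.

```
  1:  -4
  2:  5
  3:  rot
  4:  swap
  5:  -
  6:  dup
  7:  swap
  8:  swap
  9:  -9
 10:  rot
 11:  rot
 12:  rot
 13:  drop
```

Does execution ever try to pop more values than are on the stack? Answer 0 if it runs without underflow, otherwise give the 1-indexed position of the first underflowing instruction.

-4 -> -4
5  -> -4 5
rot  — needs 3 operands, stack has 2 → underflow

3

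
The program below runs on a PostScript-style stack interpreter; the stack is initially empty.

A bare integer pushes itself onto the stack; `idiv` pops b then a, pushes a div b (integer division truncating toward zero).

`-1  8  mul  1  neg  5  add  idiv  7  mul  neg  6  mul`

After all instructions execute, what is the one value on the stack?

84

-1   -> -1
8    -> -1 8
mul  -> -8
1    -> -8 1
neg  -> -8 -1
5    -> -8 -1 5
add  -> -8 4
idiv -> -2
7    -> -2 7
mul  -> -14
neg  -> 14
6    -> 14 6
mul  -> 84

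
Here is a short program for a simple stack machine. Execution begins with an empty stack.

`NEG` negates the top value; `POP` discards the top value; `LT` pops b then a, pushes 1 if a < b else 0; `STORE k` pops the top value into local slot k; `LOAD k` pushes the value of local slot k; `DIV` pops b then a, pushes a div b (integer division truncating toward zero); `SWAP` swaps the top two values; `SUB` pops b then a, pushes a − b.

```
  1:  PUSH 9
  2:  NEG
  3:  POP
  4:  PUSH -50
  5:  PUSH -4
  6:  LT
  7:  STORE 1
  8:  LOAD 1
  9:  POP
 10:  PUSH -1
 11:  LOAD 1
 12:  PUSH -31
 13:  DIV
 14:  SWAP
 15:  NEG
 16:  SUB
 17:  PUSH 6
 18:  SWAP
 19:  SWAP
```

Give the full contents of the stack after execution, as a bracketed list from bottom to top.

[-1, 6]

PUSH 9   -> [9]
NEG      -> [-9]
POP      -> []
PUSH -50 -> [-50]
PUSH -4  -> [-50, -4]
LT       -> [1]
STORE 1  -> []
LOAD 1   -> [1]
POP      -> []
PUSH -1  -> [-1]
LOAD 1   -> [-1, 1]
PUSH -31 -> [-1, 1, -31]
DIV      -> [-1, 0]
SWAP     -> [0, -1]
NEG      -> [0, 1]
SUB      -> [-1]
PUSH 6   -> [-1, 6]
SWAP     -> [6, -1]
SWAP     -> [-1, 6]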